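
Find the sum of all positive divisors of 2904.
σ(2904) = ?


Divisors of 2904: 1, 2, 3, 4, 6, 8, 11, 12, 22, 24, 33, 44, 66, 88, 121, 132, 242, 264, 363, 484, 726, 968, 1452, 2904
Sum = 1 + 2 + 3 + 4 + 6 + 8 + 11 + 12 + 22 + 24 + 33 + 44 + 66 + 88 + 121 + 132 + 242 + 264 + 363 + 484 + 726 + 968 + 1452 + 2904 = 7980

σ(2904) = 7980


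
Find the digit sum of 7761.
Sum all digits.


7 + 7 + 6 + 1 = 21


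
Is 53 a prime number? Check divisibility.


Check divisors up to sqrt(53) = 7.2801
No divisors found.
53 is prime.

Yes, 53 is prime


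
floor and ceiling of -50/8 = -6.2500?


-50/8 = -6.2500
floor = -7
ceil = -6

floor = -7, ceil = -6


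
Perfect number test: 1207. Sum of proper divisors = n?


Proper divisors of 1207: 1, 17, 71
Sum = 1 + 17 + 71 = 89

No, 1207 is not perfect (89 ≠ 1207)


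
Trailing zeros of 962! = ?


floor(962/5) = 192
floor(962/25) = 38
floor(962/125) = 7
floor(962/625) = 1
Total = 238

238 trailing zeros


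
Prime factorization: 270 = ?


270 / 2 = 135
135 / 3 = 45
45 / 3 = 15
15 / 3 = 5
5 / 5 = 1
270 = 2 × 3^3 × 5


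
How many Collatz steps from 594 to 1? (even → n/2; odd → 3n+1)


594 → 297 → 892 → 446 → 223 → 670 → 335 → 1006 → 503 → 1510 → 755 → 2266 → 1133 → 3400 → 1700 → 850 → 425 → 1276 → 638 → 319 → 958 → 479 → 1438 → 719 → 2158 → 1079 → 3238 → 1619 → 4858 → 2429 → 7288 → 3644 → 1822 → 911 → 2734 → 1367 → 4102 → 2051 → 6154 → 3077 → 9232 → 4616 → 2308 → 1154 → 577 → 1732 → 866 → 433 → 1300 → 650 → 325 → 976 → 488 → 244 → 122 → 61 → 184 → 92 → 46 → 23 → 70 → 35 → 106 → 53 → 160 → 80 → 40 → 20 → 10 → 5 → 16 → 8 → 4 → 2 → 1
Total steps = 74

74 steps


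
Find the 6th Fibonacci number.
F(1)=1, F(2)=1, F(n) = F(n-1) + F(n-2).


Sequence: 1, 1, 2, 3, 5, 8
F(6) = 8


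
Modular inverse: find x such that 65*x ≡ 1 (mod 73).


Use the extended Euclidean algorithm on (73, 65); each row r = 73*s + 65*t:
r=73, s=1, t=0
r=65, s=0, t=1
q=1: r=8, s=1, t=-1   [73*(1) + 65*(-1) = 8]
q=8: r=1, s=-8, t=9   [73*(-8) + 65*(9) = 1]
q=8: r=0, s=65, t=-73   [73*(65) + 65*(-73) = 0]
GCD = 1 with t = 9, so 65*(9) ≡ 1 (mod 73)
Inverse = 9 mod 73 = 9
Check: 65 * 9 = 585 ≡ 1 (mod 73)

65^(-1) ≡ 9 (mod 73)


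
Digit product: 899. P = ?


8 × 9 × 9 = 648


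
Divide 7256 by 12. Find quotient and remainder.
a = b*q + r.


7256 = 12 * 604 + 8
Check: 7248 + 8 = 7256

q = 604, r = 8


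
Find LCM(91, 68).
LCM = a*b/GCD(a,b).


GCD(91, 68) = 1
LCM = 91*68/1 = 6188/1 = 6188

LCM = 6188


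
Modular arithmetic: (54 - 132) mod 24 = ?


54 - 132 = -78
-78 mod 24 = 18


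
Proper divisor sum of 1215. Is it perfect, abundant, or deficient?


Proper divisors: 1, 3, 5, 9, 15, 27, 45, 81, 135, 243, 405
Sum = 1 + 3 + 5 + 9 + 15 + 27 + 45 + 81 + 135 + 243 + 405 = 969
969 < 1215 → deficient

s(1215) = 969 (deficient)


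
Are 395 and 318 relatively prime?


Euclidean algorithm:
395 = 1 * 318 + 77
318 = 4 * 77 + 10
77 = 7 * 10 + 7
10 = 1 * 7 + 3
7 = 2 * 3 + 1
3 = 3 * 1 + 0
GCD(395, 318) = 1

Yes, coprime (GCD = 1)


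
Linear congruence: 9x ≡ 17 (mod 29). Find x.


GCD(9, 29) = 1, unique solution
a^(-1) mod 29 = 13
x = 13 * 17 mod 29 = 18

x ≡ 18 (mod 29)


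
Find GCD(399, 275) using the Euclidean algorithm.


399 = 1 * 275 + 124
275 = 2 * 124 + 27
124 = 4 * 27 + 16
27 = 1 * 16 + 11
16 = 1 * 11 + 5
11 = 2 * 5 + 1
5 = 5 * 1 + 0
GCD = 1


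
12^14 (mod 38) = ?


12^1 mod 38 = 12
12^2 mod 38 = 30
12^3 mod 38 = 18
12^4 mod 38 = 26
12^5 mod 38 = 8
12^6 mod 38 = 20
12^7 mod 38 = 12
12^8 mod 38 = 30
12^9 mod 38 = 18
12^10 mod 38 = 26
12^11 mod 38 = 8
12^12 mod 38 = 20
12^13 mod 38 = 12
12^14 mod 38 = 30


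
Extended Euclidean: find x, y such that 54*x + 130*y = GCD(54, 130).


Tabular extended Euclidean (each row: r = 54*s + 130*t):
r=54, s=1, t=0
r=130, s=0, t=1
q=0: r=54, s=1, t=0   [54*(1) + 130*(0) = 54]
q=2: r=22, s=-2, t=1   [54*(-2) + 130*(1) = 22]
q=2: r=10, s=5, t=-2   [54*(5) + 130*(-2) = 10]
q=2: r=2, s=-12, t=5   [54*(-12) + 130*(5) = 2]
q=5: r=0, s=65, t=-27   [54*(65) + 130*(-27) = 0]
GCD = 2; from the row with r=2: x=-12, y=5
Check: 54*(-12) + 130*(5) = -648 + 650 = 2

GCD = 2, x = -12, y = 5


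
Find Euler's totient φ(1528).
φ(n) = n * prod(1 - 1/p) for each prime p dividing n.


1528 = 2^3 × 191
Prime factors: 2, 191
φ(1528) = 1528 × (1-1/2) × (1-1/191)
= 1528 × 1/2 × 190/191 = 760

φ(1528) = 760


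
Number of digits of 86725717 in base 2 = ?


86725717 in base 2 = 101001010110101010001010101
Number of digits = 27

27 digits (base 2)


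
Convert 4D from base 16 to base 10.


4D (base 16) = 77 (decimal)
77 (decimal) = 77 (base 10)


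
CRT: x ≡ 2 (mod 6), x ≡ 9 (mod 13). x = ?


M = 6*13 = 78
M1 = M/6 = 13, M2 = M/13 = 6
M1^(-1) mod 6 = 1, M2^(-1) mod 13 = 11
x = 2*13*1 + 9*6*11 = 620
620 mod 78 = 74
Check: 74 mod 6 = 2 ✓, 74 mod 13 = 9 ✓

x ≡ 74 (mod 78)


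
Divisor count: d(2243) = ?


2243 = 2243^1
d(2243) = (1+1) = 2

2 divisors


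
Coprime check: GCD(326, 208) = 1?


Euclidean algorithm:
326 = 1 * 208 + 118
208 = 1 * 118 + 90
118 = 1 * 90 + 28
90 = 3 * 28 + 6
28 = 4 * 6 + 4
6 = 1 * 4 + 2
4 = 2 * 2 + 0
GCD(326, 208) = 2

No, not coprime (GCD = 2)


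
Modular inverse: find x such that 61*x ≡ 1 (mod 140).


Use the extended Euclidean algorithm on (140, 61); each row r = 140*s + 61*t:
r=140, s=1, t=0
r=61, s=0, t=1
q=2: r=18, s=1, t=-2   [140*(1) + 61*(-2) = 18]
q=3: r=7, s=-3, t=7   [140*(-3) + 61*(7) = 7]
q=2: r=4, s=7, t=-16   [140*(7) + 61*(-16) = 4]
q=1: r=3, s=-10, t=23   [140*(-10) + 61*(23) = 3]
q=1: r=1, s=17, t=-39   [140*(17) + 61*(-39) = 1]
q=3: r=0, s=-61, t=140   [140*(-61) + 61*(140) = 0]
GCD = 1 with t = -39, so 61*(-39) ≡ 1 (mod 140)
Inverse = -39 mod 140 = 101
Check: 61 * 101 = 6161 ≡ 1 (mod 140)

61^(-1) ≡ 101 (mod 140)


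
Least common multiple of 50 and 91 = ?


GCD(50, 91) = 1
LCM = 50*91/1 = 4550/1 = 4550

LCM = 4550


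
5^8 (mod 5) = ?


5^1 mod 5 = 0
5^2 mod 5 = 0
5^3 mod 5 = 0
5^4 mod 5 = 0
5^5 mod 5 = 0
5^6 mod 5 = 0
5^7 mod 5 = 0
5^8 mod 5 = 0


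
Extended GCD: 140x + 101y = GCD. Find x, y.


Tabular extended Euclidean (each row: r = 140*s + 101*t):
r=140, s=1, t=0
r=101, s=0, t=1
q=1: r=39, s=1, t=-1   [140*(1) + 101*(-1) = 39]
q=2: r=23, s=-2, t=3   [140*(-2) + 101*(3) = 23]
q=1: r=16, s=3, t=-4   [140*(3) + 101*(-4) = 16]
q=1: r=7, s=-5, t=7   [140*(-5) + 101*(7) = 7]
q=2: r=2, s=13, t=-18   [140*(13) + 101*(-18) = 2]
q=3: r=1, s=-44, t=61   [140*(-44) + 101*(61) = 1]
q=2: r=0, s=101, t=-140   [140*(101) + 101*(-140) = 0]
GCD = 1; from the row with r=1: x=-44, y=61
Check: 140*(-44) + 101*(61) = -6160 + 6161 = 1

GCD = 1, x = -44, y = 61


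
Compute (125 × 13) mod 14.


125 × 13 = 1625
1625 mod 14 = 1


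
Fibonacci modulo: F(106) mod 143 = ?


F(k) mod 143 for k=1..106:
1, 1, 2, 3, 5, 8, 13, 21, 34, 55, 89, 1, 90, 91, 38, 129, 24, 10, 34, 44, 78, 122, 57, 36, 93, 129, 79, 65, 1, 66, 67, 133, 57, 47, 104, 8, 112, 120, 89, 66, 12, 78, 90, 25, 115, 140, 112, 109, 78, 44, 122, 23, 2, 25, 27, 52, 79, 131, 67, 55, 122, 34, 13, 47, 60, 107, 24, 131, 12, 0, 12, 12, 24, 36, 60, 96, 13, 109, 122, 88, 67, 12, 79, 91, 27, 118, 2, 120, 122, 99, 78, 34, 112, 3, 115, 118, 90, 65, 12, 77, 89, 23, 112, 135, 104, 96
F(106) mod 143 = 96


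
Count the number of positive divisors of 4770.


4770 = 2^1 × 3^2 × 5^1 × 53^1
d(4770) = (1+1) × (2+1) × (1+1) × (1+1) = 24

24 divisors


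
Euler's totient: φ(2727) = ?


2727 = 3^3 × 101
Prime factors: 3, 101
φ(2727) = 2727 × (1-1/3) × (1-1/101)
= 2727 × 2/3 × 100/101 = 1800

φ(2727) = 1800


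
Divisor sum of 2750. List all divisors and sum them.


Divisors of 2750: 1, 2, 5, 10, 11, 22, 25, 50, 55, 110, 125, 250, 275, 550, 1375, 2750
Sum = 1 + 2 + 5 + 10 + 11 + 22 + 25 + 50 + 55 + 110 + 125 + 250 + 275 + 550 + 1375 + 2750 = 5616

σ(2750) = 5616


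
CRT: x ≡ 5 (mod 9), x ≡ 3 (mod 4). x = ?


M = 9*4 = 36
M1 = M/9 = 4, M2 = M/4 = 9
M1^(-1) mod 9 = 7, M2^(-1) mod 4 = 1
x = 5*4*7 + 3*9*1 = 167
167 mod 36 = 23
Check: 23 mod 9 = 5 ✓, 23 mod 4 = 3 ✓

x ≡ 23 (mod 36)


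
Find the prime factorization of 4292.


4292 / 2 = 2146
2146 / 2 = 1073
1073 / 29 = 37
37 / 37 = 1
4292 = 2^2 × 29 × 37


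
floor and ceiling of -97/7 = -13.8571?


-97/7 = -13.8571
floor = -14
ceil = -13

floor = -14, ceil = -13


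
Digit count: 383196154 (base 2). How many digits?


383196154 in base 2 = 10110110101110001101111111010
Number of digits = 29

29 digits (base 2)


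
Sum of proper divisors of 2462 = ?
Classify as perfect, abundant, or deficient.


Proper divisors: 1, 2, 1231
Sum = 1 + 2 + 1231 = 1234
1234 < 2462 → deficient

s(2462) = 1234 (deficient)


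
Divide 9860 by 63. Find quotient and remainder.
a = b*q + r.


9860 = 63 * 156 + 32
Check: 9828 + 32 = 9860

q = 156, r = 32


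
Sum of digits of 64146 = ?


6 + 4 + 1 + 4 + 6 = 21


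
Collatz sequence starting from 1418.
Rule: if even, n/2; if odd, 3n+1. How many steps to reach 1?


1418 → 709 → 2128 → 1064 → 532 → 266 → 133 → 400 → 200 → 100 → 50 → 25 → 76 → 38 → 19 → 58 → 29 → 88 → 44 → 22 → 11 → 34 → 17 → 52 → 26 → 13 → 40 → 20 → 10 → 5 → 16 → 8 → 4 → 2 → 1
Total steps = 34

34 steps


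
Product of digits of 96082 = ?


9 × 6 × 0 × 8 × 2 = 0


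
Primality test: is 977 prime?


Check divisors up to sqrt(977) = 31.2570
No divisors found.
977 is prime.

Yes, 977 is prime


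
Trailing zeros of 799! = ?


floor(799/5) = 159
floor(799/25) = 31
floor(799/125) = 6
floor(799/625) = 1
Total = 197

197 trailing zeros


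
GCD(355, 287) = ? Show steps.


355 = 1 * 287 + 68
287 = 4 * 68 + 15
68 = 4 * 15 + 8
15 = 1 * 8 + 7
8 = 1 * 7 + 1
7 = 7 * 1 + 0
GCD = 1


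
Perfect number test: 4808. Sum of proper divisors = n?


Proper divisors of 4808: 1, 2, 4, 8, 601, 1202, 2404
Sum = 1 + 2 + 4 + 8 + 601 + 1202 + 2404 = 4222

No, 4808 is not perfect (4222 ≠ 4808)


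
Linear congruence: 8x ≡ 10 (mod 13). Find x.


GCD(8, 13) = 1, unique solution
a^(-1) mod 13 = 5
x = 5 * 10 mod 13 = 11

x ≡ 11 (mod 13)


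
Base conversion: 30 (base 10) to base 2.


30 (base 10) = 30 (decimal)
30 (decimal) = 11110 (base 2)


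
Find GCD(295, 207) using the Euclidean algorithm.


295 = 1 * 207 + 88
207 = 2 * 88 + 31
88 = 2 * 31 + 26
31 = 1 * 26 + 5
26 = 5 * 5 + 1
5 = 5 * 1 + 0
GCD = 1


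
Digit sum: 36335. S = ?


3 + 6 + 3 + 3 + 5 = 20


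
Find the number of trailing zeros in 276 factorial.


floor(276/5) = 55
floor(276/25) = 11
floor(276/125) = 2
Total = 68

68 trailing zeros


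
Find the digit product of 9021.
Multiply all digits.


9 × 0 × 2 × 1 = 0


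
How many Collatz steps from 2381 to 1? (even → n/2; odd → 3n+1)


2381 → 7144 → 3572 → 1786 → 893 → 2680 → 1340 → 670 → 335 → 1006 → 503 → 1510 → 755 → 2266 → 1133 → 3400 → 1700 → 850 → 425 → 1276 → 638 → 319 → 958 → 479 → 1438 → 719 → 2158 → 1079 → 3238 → 1619 → 4858 → 2429 → 7288 → 3644 → 1822 → 911 → 2734 → 1367 → 4102 → 2051 → 6154 → 3077 → 9232 → 4616 → 2308 → 1154 → 577 → 1732 → 866 → 433 → 1300 → 650 → 325 → 976 → 488 → 244 → 122 → 61 → 184 → 92 → 46 → 23 → 70 → 35 → 106 → 53 → 160 → 80 → 40 → 20 → 10 → 5 → 16 → 8 → 4 → 2 → 1
Total steps = 76

76 steps


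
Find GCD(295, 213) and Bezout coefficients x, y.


Tabular extended Euclidean (each row: r = 295*s + 213*t):
r=295, s=1, t=0
r=213, s=0, t=1
q=1: r=82, s=1, t=-1   [295*(1) + 213*(-1) = 82]
q=2: r=49, s=-2, t=3   [295*(-2) + 213*(3) = 49]
q=1: r=33, s=3, t=-4   [295*(3) + 213*(-4) = 33]
q=1: r=16, s=-5, t=7   [295*(-5) + 213*(7) = 16]
q=2: r=1, s=13, t=-18   [295*(13) + 213*(-18) = 1]
q=16: r=0, s=-213, t=295   [295*(-213) + 213*(295) = 0]
GCD = 1; from the row with r=1: x=13, y=-18
Check: 295*(13) + 213*(-18) = 3835 - 3834 = 1

GCD = 1, x = 13, y = -18


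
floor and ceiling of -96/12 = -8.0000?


-96/12 = -8.0000
floor = -8
ceil = -8

floor = -8, ceil = -8


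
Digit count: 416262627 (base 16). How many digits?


416262627 in base 16 = 18CFA9E3
Number of digits = 8

8 digits (base 16)


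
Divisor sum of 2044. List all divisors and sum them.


Divisors of 2044: 1, 2, 4, 7, 14, 28, 73, 146, 292, 511, 1022, 2044
Sum = 1 + 2 + 4 + 7 + 14 + 28 + 73 + 146 + 292 + 511 + 1022 + 2044 = 4144

σ(2044) = 4144


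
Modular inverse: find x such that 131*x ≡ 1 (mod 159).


Use the extended Euclidean algorithm on (159, 131); each row r = 159*s + 131*t:
r=159, s=1, t=0
r=131, s=0, t=1
q=1: r=28, s=1, t=-1   [159*(1) + 131*(-1) = 28]
q=4: r=19, s=-4, t=5   [159*(-4) + 131*(5) = 19]
q=1: r=9, s=5, t=-6   [159*(5) + 131*(-6) = 9]
q=2: r=1, s=-14, t=17   [159*(-14) + 131*(17) = 1]
q=9: r=0, s=131, t=-159   [159*(131) + 131*(-159) = 0]
GCD = 1 with t = 17, so 131*(17) ≡ 1 (mod 159)
Inverse = 17 mod 159 = 17
Check: 131 * 17 = 2227 ≡ 1 (mod 159)

131^(-1) ≡ 17 (mod 159)


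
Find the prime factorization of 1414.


1414 / 2 = 707
707 / 7 = 101
101 / 101 = 1
1414 = 2 × 7 × 101


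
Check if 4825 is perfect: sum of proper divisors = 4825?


Proper divisors of 4825: 1, 5, 25, 193, 965
Sum = 1 + 5 + 25 + 193 + 965 = 1189

No, 4825 is not perfect (1189 ≠ 4825)


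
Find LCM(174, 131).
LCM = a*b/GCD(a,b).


GCD(174, 131) = 1
LCM = 174*131/1 = 22794/1 = 22794

LCM = 22794


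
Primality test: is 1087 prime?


Check divisors up to sqrt(1087) = 32.9697
No divisors found.
1087 is prime.

Yes, 1087 is prime


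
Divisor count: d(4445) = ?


4445 = 5^1 × 7^1 × 127^1
d(4445) = (1+1) × (1+1) × (1+1) = 8

8 divisors


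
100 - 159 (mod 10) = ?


100 - 159 = -59
-59 mod 10 = 1


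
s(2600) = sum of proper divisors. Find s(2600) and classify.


Proper divisors: 1, 2, 4, 5, 8, 10, 13, 20, 25, 26, 40, 50, 52, 65, 100, 104, 130, 200, 260, 325, 520, 650, 1300
Sum = 1 + 2 + 4 + 5 + 8 + 10 + 13 + 20 + 25 + 26 + 40 + 50 + 52 + 65 + 100 + 104 + 130 + 200 + 260 + 325 + 520 + 650 + 1300 = 3910
3910 > 2600 → abundant

s(2600) = 3910 (abundant)


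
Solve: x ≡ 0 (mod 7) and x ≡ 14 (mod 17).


M = 7*17 = 119
M1 = M/7 = 17, M2 = M/17 = 7
M1^(-1) mod 7 = 5, M2^(-1) mod 17 = 5
x = 0*17*5 + 14*7*5 = 490
490 mod 119 = 14
Check: 14 mod 7 = 0 ✓, 14 mod 17 = 14 ✓

x ≡ 14 (mod 119)


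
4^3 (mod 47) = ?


4^1 mod 47 = 4
4^2 mod 47 = 16
4^3 mod 47 = 17


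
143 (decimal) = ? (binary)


143 (base 10) = 143 (decimal)
143 (decimal) = 10001111 (base 2)


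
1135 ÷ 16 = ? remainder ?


1135 = 16 * 70 + 15
Check: 1120 + 15 = 1135

q = 70, r = 15


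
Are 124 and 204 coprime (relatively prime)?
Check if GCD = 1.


Euclidean algorithm:
204 = 1 * 124 + 80
124 = 1 * 80 + 44
80 = 1 * 44 + 36
44 = 1 * 36 + 8
36 = 4 * 8 + 4
8 = 2 * 4 + 0
GCD(124, 204) = 4

No, not coprime (GCD = 4)


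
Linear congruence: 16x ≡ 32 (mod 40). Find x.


GCD(16, 40) = 8 divides 32
Divide: 2x ≡ 4 (mod 5)
x ≡ 2 (mod 5)


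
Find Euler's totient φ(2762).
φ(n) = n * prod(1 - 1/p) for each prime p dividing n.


2762 = 2 × 1381
Prime factors: 2, 1381
φ(2762) = 2762 × (1-1/2) × (1-1/1381)
= 2762 × 1/2 × 1380/1381 = 1380

φ(2762) = 1380


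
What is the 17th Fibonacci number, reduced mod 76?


F(k) mod 76 for k=1..17:
1, 1, 2, 3, 5, 8, 13, 21, 34, 55, 13, 68, 5, 73, 2, 75, 1
F(17) mod 76 = 1


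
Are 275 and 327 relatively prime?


Euclidean algorithm:
327 = 1 * 275 + 52
275 = 5 * 52 + 15
52 = 3 * 15 + 7
15 = 2 * 7 + 1
7 = 7 * 1 + 0
GCD(275, 327) = 1

Yes, coprime (GCD = 1)


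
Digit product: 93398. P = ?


9 × 3 × 3 × 9 × 8 = 5832


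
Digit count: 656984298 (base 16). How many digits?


656984298 in base 16 = 2728C8EA
Number of digits = 8

8 digits (base 16)


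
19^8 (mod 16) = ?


19^1 mod 16 = 3
19^2 mod 16 = 9
19^3 mod 16 = 11
19^4 mod 16 = 1
19^5 mod 16 = 3
19^6 mod 16 = 9
19^7 mod 16 = 11
19^8 mod 16 = 1


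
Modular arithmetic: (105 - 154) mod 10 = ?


105 - 154 = -49
-49 mod 10 = 1


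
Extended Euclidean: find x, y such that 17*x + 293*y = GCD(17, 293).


Tabular extended Euclidean (each row: r = 17*s + 293*t):
r=17, s=1, t=0
r=293, s=0, t=1
q=0: r=17, s=1, t=0   [17*(1) + 293*(0) = 17]
q=17: r=4, s=-17, t=1   [17*(-17) + 293*(1) = 4]
q=4: r=1, s=69, t=-4   [17*(69) + 293*(-4) = 1]
q=4: r=0, s=-293, t=17   [17*(-293) + 293*(17) = 0]
GCD = 1; from the row with r=1: x=69, y=-4
Check: 17*(69) + 293*(-4) = 1173 - 1172 = 1

GCD = 1, x = 69, y = -4


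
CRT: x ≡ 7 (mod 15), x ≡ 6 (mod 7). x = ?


M = 15*7 = 105
M1 = M/15 = 7, M2 = M/7 = 15
M1^(-1) mod 15 = 13, M2^(-1) mod 7 = 1
x = 7*7*13 + 6*15*1 = 727
727 mod 105 = 97
Check: 97 mod 15 = 7 ✓, 97 mod 7 = 6 ✓

x ≡ 97 (mod 105)


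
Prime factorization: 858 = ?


858 / 2 = 429
429 / 3 = 143
143 / 11 = 13
13 / 13 = 1
858 = 2 × 3 × 11 × 13


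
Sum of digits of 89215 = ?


8 + 9 + 2 + 1 + 5 = 25


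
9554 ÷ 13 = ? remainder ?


9554 = 13 * 734 + 12
Check: 9542 + 12 = 9554

q = 734, r = 12


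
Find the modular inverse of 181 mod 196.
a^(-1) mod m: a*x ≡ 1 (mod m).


Use the extended Euclidean algorithm on (196, 181); each row r = 196*s + 181*t:
r=196, s=1, t=0
r=181, s=0, t=1
q=1: r=15, s=1, t=-1   [196*(1) + 181*(-1) = 15]
q=12: r=1, s=-12, t=13   [196*(-12) + 181*(13) = 1]
q=15: r=0, s=181, t=-196   [196*(181) + 181*(-196) = 0]
GCD = 1 with t = 13, so 181*(13) ≡ 1 (mod 196)
Inverse = 13 mod 196 = 13
Check: 181 * 13 = 2353 ≡ 1 (mod 196)

181^(-1) ≡ 13 (mod 196)


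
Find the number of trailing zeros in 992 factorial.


floor(992/5) = 198
floor(992/25) = 39
floor(992/125) = 7
floor(992/625) = 1
Total = 245

245 trailing zeros


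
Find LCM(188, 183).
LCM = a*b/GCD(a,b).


GCD(188, 183) = 1
LCM = 188*183/1 = 34404/1 = 34404

LCM = 34404


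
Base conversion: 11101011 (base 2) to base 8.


11101011 (base 2) = 235 (decimal)
235 (decimal) = 353 (base 8)


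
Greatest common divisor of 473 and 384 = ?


473 = 1 * 384 + 89
384 = 4 * 89 + 28
89 = 3 * 28 + 5
28 = 5 * 5 + 3
5 = 1 * 3 + 2
3 = 1 * 2 + 1
2 = 2 * 1 + 0
GCD = 1


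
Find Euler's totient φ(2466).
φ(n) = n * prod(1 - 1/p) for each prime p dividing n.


2466 = 2 × 3^2 × 137
Prime factors: 2, 3, 137
φ(2466) = 2466 × (1-1/2) × (1-1/3) × (1-1/137)
= 2466 × 1/2 × 2/3 × 136/137 = 816

φ(2466) = 816


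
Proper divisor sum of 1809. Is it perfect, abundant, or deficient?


Proper divisors: 1, 3, 9, 27, 67, 201, 603
Sum = 1 + 3 + 9 + 27 + 67 + 201 + 603 = 911
911 < 1809 → deficient

s(1809) = 911 (deficient)


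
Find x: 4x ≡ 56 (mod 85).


GCD(4, 85) = 1, unique solution
a^(-1) mod 85 = 64
x = 64 * 56 mod 85 = 14

x ≡ 14 (mod 85)


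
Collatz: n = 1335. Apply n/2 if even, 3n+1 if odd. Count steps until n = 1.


1335 → 4006 → 2003 → 6010 → 3005 → 9016 → 4508 → 2254 → 1127 → 3382 → 1691 → 5074 → 2537 → 7612 → 3806 → 1903 → 5710 → 2855 → 8566 → 4283 → 12850 → 6425 → 19276 → 9638 → 4819 → 14458 → 7229 → 21688 → 10844 → 5422 → 2711 → 8134 → 4067 → 12202 → 6101 → 18304 → 9152 → 4576 → 2288 → 1144 → 572 → 286 → 143 → 430 → 215 → 646 → 323 → 970 → 485 → 1456 → 728 → 364 → 182 → 91 → 274 → 137 → 412 → 206 → 103 → 310 → 155 → 466 → 233 → 700 → 350 → 175 → 526 → 263 → 790 → 395 → 1186 → 593 → 1780 → 890 → 445 → 1336 → 668 → 334 → 167 → 502 → 251 → 754 → 377 → 1132 → 566 → 283 → 850 → 425 → 1276 → 638 → 319 → 958 → 479 → 1438 → 719 → 2158 → 1079 → 3238 → 1619 → 4858 → 2429 → 7288 → 3644 → 1822 → 911 → 2734 → 1367 → 4102 → 2051 → 6154 → 3077 → 9232 → 4616 → 2308 → 1154 → 577 → 1732 → 866 → 433 → 1300 → 650 → 325 → 976 → 488 → 244 → 122 → 61 → 184 → 92 → 46 → 23 → 70 → 35 → 106 → 53 → 160 → 80 → 40 → 20 → 10 → 5 → 16 → 8 → 4 → 2 → 1
Total steps = 145

145 steps


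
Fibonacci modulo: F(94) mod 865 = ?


F(k) mod 865 for k=1..94:
1, 1, 2, 3, 5, 8, 13, 21, 34, 55, 89, 144, 233, 377, 610, 122, 732, 854, 721, 710, 566, 411, 112, 523, 635, 293, 63, 356, 419, 775, 329, 239, 568, 807, 510, 452, 97, 549, 646, 330, 111, 441, 552, 128, 680, 808, 623, 566, 324, 25, 349, 374, 723, 232, 90, 322, 412, 734, 281, 150, 431, 581, 147, 728, 10, 738, 748, 621, 504, 260, 764, 159, 58, 217, 275, 492, 767, 394, 296, 690, 121, 811, 67, 13, 80, 93, 173, 266, 439, 705, 279, 119, 398, 517
F(94) mod 865 = 517


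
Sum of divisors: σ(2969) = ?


Divisors of 2969: 1, 2969
Sum = 1 + 2969 = 2970

σ(2969) = 2970


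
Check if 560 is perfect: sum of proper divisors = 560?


Proper divisors of 560: 1, 2, 4, 5, 7, 8, 10, 14, 16, 20, 28, 35, 40, 56, 70, 80, 112, 140, 280
Sum = 1 + 2 + 4 + 5 + 7 + 8 + 10 + 14 + 16 + 20 + 28 + 35 + 40 + 56 + 70 + 80 + 112 + 140 + 280 = 928

No, 560 is not perfect (928 ≠ 560)


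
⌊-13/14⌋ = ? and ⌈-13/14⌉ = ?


-13/14 = -0.9286
floor = -1
ceil = 0

floor = -1, ceil = 0


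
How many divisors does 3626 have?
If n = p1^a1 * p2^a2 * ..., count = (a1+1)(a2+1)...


3626 = 2^1 × 7^2 × 37^1
d(3626) = (1+1) × (2+1) × (1+1) = 12

12 divisors


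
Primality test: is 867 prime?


867 / 3 = 289 (exact division)
867 is NOT prime.

No, 867 is not prime


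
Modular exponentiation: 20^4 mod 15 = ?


20^1 mod 15 = 5
20^2 mod 15 = 10
20^3 mod 15 = 5
20^4 mod 15 = 10


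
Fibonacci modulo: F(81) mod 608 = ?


F(k) mod 608 for k=1..81:
1, 1, 2, 3, 5, 8, 13, 21, 34, 55, 89, 144, 233, 377, 2, 379, 381, 152, 533, 77, 2, 79, 81, 160, 241, 401, 34, 435, 469, 296, 157, 453, 2, 455, 457, 304, 153, 457, 2, 459, 461, 312, 165, 477, 34, 511, 545, 448, 385, 225, 2, 227, 229, 456, 77, 533, 2, 535, 537, 464, 393, 249, 34, 283, 317, 600, 309, 301, 2, 303, 305, 0, 305, 305, 2, 307, 309, 8, 317, 325, 34
F(81) mod 608 = 34


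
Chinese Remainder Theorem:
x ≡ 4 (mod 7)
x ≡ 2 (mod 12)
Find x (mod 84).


M = 7*12 = 84
M1 = M/7 = 12, M2 = M/12 = 7
M1^(-1) mod 7 = 3, M2^(-1) mod 12 = 7
x = 4*12*3 + 2*7*7 = 242
242 mod 84 = 74
Check: 74 mod 7 = 4 ✓, 74 mod 12 = 2 ✓

x ≡ 74 (mod 84)


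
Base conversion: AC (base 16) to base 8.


AC (base 16) = 172 (decimal)
172 (decimal) = 254 (base 8)


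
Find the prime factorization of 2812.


2812 / 2 = 1406
1406 / 2 = 703
703 / 19 = 37
37 / 37 = 1
2812 = 2^2 × 19 × 37


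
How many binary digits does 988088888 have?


988088888 in base 2 = 111010111001010000101000111000
Number of digits = 30

30 digits (base 2)


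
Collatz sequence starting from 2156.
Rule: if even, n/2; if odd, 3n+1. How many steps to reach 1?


2156 → 1078 → 539 → 1618 → 809 → 2428 → 1214 → 607 → 1822 → 911 → 2734 → 1367 → 4102 → 2051 → 6154 → 3077 → 9232 → 4616 → 2308 → 1154 → 577 → 1732 → 866 → 433 → 1300 → 650 → 325 → 976 → 488 → 244 → 122 → 61 → 184 → 92 → 46 → 23 → 70 → 35 → 106 → 53 → 160 → 80 → 40 → 20 → 10 → 5 → 16 → 8 → 4 → 2 → 1
Total steps = 50

50 steps


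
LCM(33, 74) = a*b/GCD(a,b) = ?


GCD(33, 74) = 1
LCM = 33*74/1 = 2442/1 = 2442

LCM = 2442


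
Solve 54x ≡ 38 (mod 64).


GCD(54, 64) = 2 divides 38
Divide: 27x ≡ 19 (mod 32)
x ≡ 9 (mod 32)


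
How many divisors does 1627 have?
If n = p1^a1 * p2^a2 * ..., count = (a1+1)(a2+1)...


1627 = 1627^1
d(1627) = (1+1) = 2

2 divisors


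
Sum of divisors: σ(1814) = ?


Divisors of 1814: 1, 2, 907, 1814
Sum = 1 + 2 + 907 + 1814 = 2724

σ(1814) = 2724


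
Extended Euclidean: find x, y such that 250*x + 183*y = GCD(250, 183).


Tabular extended Euclidean (each row: r = 250*s + 183*t):
r=250, s=1, t=0
r=183, s=0, t=1
q=1: r=67, s=1, t=-1   [250*(1) + 183*(-1) = 67]
q=2: r=49, s=-2, t=3   [250*(-2) + 183*(3) = 49]
q=1: r=18, s=3, t=-4   [250*(3) + 183*(-4) = 18]
q=2: r=13, s=-8, t=11   [250*(-8) + 183*(11) = 13]
q=1: r=5, s=11, t=-15   [250*(11) + 183*(-15) = 5]
q=2: r=3, s=-30, t=41   [250*(-30) + 183*(41) = 3]
q=1: r=2, s=41, t=-56   [250*(41) + 183*(-56) = 2]
q=1: r=1, s=-71, t=97   [250*(-71) + 183*(97) = 1]
q=2: r=0, s=183, t=-250   [250*(183) + 183*(-250) = 0]
GCD = 1; from the row with r=1: x=-71, y=97
Check: 250*(-71) + 183*(97) = -17750 + 17751 = 1

GCD = 1, x = -71, y = 97


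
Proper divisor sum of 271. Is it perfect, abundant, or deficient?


Proper divisors: 1
Sum = 1 = 1
1 < 271 → deficient

s(271) = 1 (deficient)


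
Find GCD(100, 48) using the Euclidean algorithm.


100 = 2 * 48 + 4
48 = 12 * 4 + 0
GCD = 4


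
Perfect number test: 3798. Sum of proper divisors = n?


Proper divisors of 3798: 1, 2, 3, 6, 9, 18, 211, 422, 633, 1266, 1899
Sum = 1 + 2 + 3 + 6 + 9 + 18 + 211 + 422 + 633 + 1266 + 1899 = 4470

No, 3798 is not perfect (4470 ≠ 3798)


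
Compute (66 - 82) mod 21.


66 - 82 = -16
-16 mod 21 = 5


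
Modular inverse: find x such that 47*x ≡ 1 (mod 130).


Use the extended Euclidean algorithm on (130, 47); each row r = 130*s + 47*t:
r=130, s=1, t=0
r=47, s=0, t=1
q=2: r=36, s=1, t=-2   [130*(1) + 47*(-2) = 36]
q=1: r=11, s=-1, t=3   [130*(-1) + 47*(3) = 11]
q=3: r=3, s=4, t=-11   [130*(4) + 47*(-11) = 3]
q=3: r=2, s=-13, t=36   [130*(-13) + 47*(36) = 2]
q=1: r=1, s=17, t=-47   [130*(17) + 47*(-47) = 1]
q=2: r=0, s=-47, t=130   [130*(-47) + 47*(130) = 0]
GCD = 1 with t = -47, so 47*(-47) ≡ 1 (mod 130)
Inverse = -47 mod 130 = 83
Check: 47 * 83 = 3901 ≡ 1 (mod 130)

47^(-1) ≡ 83 (mod 130)


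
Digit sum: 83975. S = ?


8 + 3 + 9 + 7 + 5 = 32


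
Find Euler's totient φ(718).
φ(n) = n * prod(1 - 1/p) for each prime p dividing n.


718 = 2 × 359
Prime factors: 2, 359
φ(718) = 718 × (1-1/2) × (1-1/359)
= 718 × 1/2 × 358/359 = 358

φ(718) = 358


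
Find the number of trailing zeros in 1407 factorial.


floor(1407/5) = 281
floor(1407/25) = 56
floor(1407/125) = 11
floor(1407/625) = 2
Total = 350

350 trailing zeros


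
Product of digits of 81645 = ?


8 × 1 × 6 × 4 × 5 = 960


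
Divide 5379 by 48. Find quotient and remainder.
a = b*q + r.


5379 = 48 * 112 + 3
Check: 5376 + 3 = 5379

q = 112, r = 3


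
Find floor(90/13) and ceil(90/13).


90/13 = 6.9231
floor = 6
ceil = 7

floor = 6, ceil = 7


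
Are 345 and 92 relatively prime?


Euclidean algorithm:
345 = 3 * 92 + 69
92 = 1 * 69 + 23
69 = 3 * 23 + 0
GCD(345, 92) = 23

No, not coprime (GCD = 23)


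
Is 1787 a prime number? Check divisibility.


Check divisors up to sqrt(1787) = 42.2729
No divisors found.
1787 is prime.

Yes, 1787 is prime


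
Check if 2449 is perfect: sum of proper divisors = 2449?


Proper divisors of 2449: 1, 31, 79
Sum = 1 + 31 + 79 = 111

No, 2449 is not perfect (111 ≠ 2449)


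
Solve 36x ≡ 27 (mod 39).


GCD(36, 39) = 3 divides 27
Divide: 12x ≡ 9 (mod 13)
x ≡ 4 (mod 13)


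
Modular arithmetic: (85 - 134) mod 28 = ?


85 - 134 = -49
-49 mod 28 = 7


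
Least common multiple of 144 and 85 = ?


GCD(144, 85) = 1
LCM = 144*85/1 = 12240/1 = 12240

LCM = 12240


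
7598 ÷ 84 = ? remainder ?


7598 = 84 * 90 + 38
Check: 7560 + 38 = 7598

q = 90, r = 38


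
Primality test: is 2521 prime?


Check divisors up to sqrt(2521) = 50.2096
No divisors found.
2521 is prime.

Yes, 2521 is prime


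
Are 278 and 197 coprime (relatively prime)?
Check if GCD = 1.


Euclidean algorithm:
278 = 1 * 197 + 81
197 = 2 * 81 + 35
81 = 2 * 35 + 11
35 = 3 * 11 + 2
11 = 5 * 2 + 1
2 = 2 * 1 + 0
GCD(278, 197) = 1

Yes, coprime (GCD = 1)


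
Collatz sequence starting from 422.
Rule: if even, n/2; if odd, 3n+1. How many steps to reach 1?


422 → 211 → 634 → 317 → 952 → 476 → 238 → 119 → 358 → 179 → 538 → 269 → 808 → 404 → 202 → 101 → 304 → 152 → 76 → 38 → 19 → 58 → 29 → 88 → 44 → 22 → 11 → 34 → 17 → 52 → 26 → 13 → 40 → 20 → 10 → 5 → 16 → 8 → 4 → 2 → 1
Total steps = 40

40 steps


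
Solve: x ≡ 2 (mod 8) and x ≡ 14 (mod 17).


M = 8*17 = 136
M1 = M/8 = 17, M2 = M/17 = 8
M1^(-1) mod 8 = 1, M2^(-1) mod 17 = 15
x = 2*17*1 + 14*8*15 = 1714
1714 mod 136 = 82
Check: 82 mod 8 = 2 ✓, 82 mod 17 = 14 ✓

x ≡ 82 (mod 136)


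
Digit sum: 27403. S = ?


2 + 7 + 4 + 0 + 3 = 16


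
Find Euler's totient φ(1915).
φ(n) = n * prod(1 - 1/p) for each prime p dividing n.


1915 = 5 × 383
Prime factors: 5, 383
φ(1915) = 1915 × (1-1/5) × (1-1/383)
= 1915 × 4/5 × 382/383 = 1528

φ(1915) = 1528


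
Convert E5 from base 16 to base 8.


E5 (base 16) = 229 (decimal)
229 (decimal) = 345 (base 8)


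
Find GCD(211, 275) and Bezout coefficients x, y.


Tabular extended Euclidean (each row: r = 211*s + 275*t):
r=211, s=1, t=0
r=275, s=0, t=1
q=0: r=211, s=1, t=0   [211*(1) + 275*(0) = 211]
q=1: r=64, s=-1, t=1   [211*(-1) + 275*(1) = 64]
q=3: r=19, s=4, t=-3   [211*(4) + 275*(-3) = 19]
q=3: r=7, s=-13, t=10   [211*(-13) + 275*(10) = 7]
q=2: r=5, s=30, t=-23   [211*(30) + 275*(-23) = 5]
q=1: r=2, s=-43, t=33   [211*(-43) + 275*(33) = 2]
q=2: r=1, s=116, t=-89   [211*(116) + 275*(-89) = 1]
q=2: r=0, s=-275, t=211   [211*(-275) + 275*(211) = 0]
GCD = 1; from the row with r=1: x=116, y=-89
Check: 211*(116) + 275*(-89) = 24476 - 24475 = 1

GCD = 1, x = 116, y = -89


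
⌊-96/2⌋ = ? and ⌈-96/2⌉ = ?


-96/2 = -48.0000
floor = -48
ceil = -48

floor = -48, ceil = -48


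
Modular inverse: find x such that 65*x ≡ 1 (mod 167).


Use the extended Euclidean algorithm on (167, 65); each row r = 167*s + 65*t:
r=167, s=1, t=0
r=65, s=0, t=1
q=2: r=37, s=1, t=-2   [167*(1) + 65*(-2) = 37]
q=1: r=28, s=-1, t=3   [167*(-1) + 65*(3) = 28]
q=1: r=9, s=2, t=-5   [167*(2) + 65*(-5) = 9]
q=3: r=1, s=-7, t=18   [167*(-7) + 65*(18) = 1]
q=9: r=0, s=65, t=-167   [167*(65) + 65*(-167) = 0]
GCD = 1 with t = 18, so 65*(18) ≡ 1 (mod 167)
Inverse = 18 mod 167 = 18
Check: 65 * 18 = 1170 ≡ 1 (mod 167)

65^(-1) ≡ 18 (mod 167)


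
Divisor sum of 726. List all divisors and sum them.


Divisors of 726: 1, 2, 3, 6, 11, 22, 33, 66, 121, 242, 363, 726
Sum = 1 + 2 + 3 + 6 + 11 + 22 + 33 + 66 + 121 + 242 + 363 + 726 = 1596

σ(726) = 1596


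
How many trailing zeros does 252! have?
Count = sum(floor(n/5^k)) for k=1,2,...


floor(252/5) = 50
floor(252/25) = 10
floor(252/125) = 2
Total = 62

62 trailing zeros


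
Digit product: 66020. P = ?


6 × 6 × 0 × 2 × 0 = 0


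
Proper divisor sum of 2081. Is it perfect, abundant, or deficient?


Proper divisors: 1
Sum = 1 = 1
1 < 2081 → deficient

s(2081) = 1 (deficient)


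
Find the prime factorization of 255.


255 / 3 = 85
85 / 5 = 17
17 / 17 = 1
255 = 3 × 5 × 17


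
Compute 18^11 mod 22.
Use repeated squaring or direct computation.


18^1 mod 22 = 18
18^2 mod 22 = 16
18^3 mod 22 = 2
18^4 mod 22 = 14
18^5 mod 22 = 10
18^6 mod 22 = 4
18^7 mod 22 = 6
18^8 mod 22 = 20
18^9 mod 22 = 8
18^10 mod 22 = 12
18^11 mod 22 = 18


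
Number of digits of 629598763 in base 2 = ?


629598763 in base 2 = 100101100001101110101000101011
Number of digits = 30

30 digits (base 2)


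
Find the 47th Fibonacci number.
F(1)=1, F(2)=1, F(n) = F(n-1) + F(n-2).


Sequence: 1, 1, 2, 3, 5, 8, 13, 21, 34, 55, 89, 144, 233, 377, 610, 987, 1597, 2584, 4181, 6765, 10946, 17711, 28657, 46368, 75025, 121393, 196418, 317811, 514229, 832040, 1346269, 2178309, 3524578, 5702887, 9227465, 14930352, 24157817, 39088169, 63245986, 102334155, 165580141, 267914296, 433494437, 701408733, 1134903170, 1836311903, 2971215073
F(47) = 2971215073


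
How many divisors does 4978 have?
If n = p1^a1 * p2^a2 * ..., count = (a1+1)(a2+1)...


4978 = 2^1 × 19^1 × 131^1
d(4978) = (1+1) × (1+1) × (1+1) = 8

8 divisors


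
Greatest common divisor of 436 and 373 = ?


436 = 1 * 373 + 63
373 = 5 * 63 + 58
63 = 1 * 58 + 5
58 = 11 * 5 + 3
5 = 1 * 3 + 2
3 = 1 * 2 + 1
2 = 2 * 1 + 0
GCD = 1


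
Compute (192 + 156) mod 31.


192 + 156 = 348
348 mod 31 = 7


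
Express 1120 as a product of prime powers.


1120 / 2 = 560
560 / 2 = 280
280 / 2 = 140
140 / 2 = 70
70 / 2 = 35
35 / 5 = 7
7 / 7 = 1
1120 = 2^5 × 5 × 7


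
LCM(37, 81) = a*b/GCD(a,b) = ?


GCD(37, 81) = 1
LCM = 37*81/1 = 2997/1 = 2997

LCM = 2997


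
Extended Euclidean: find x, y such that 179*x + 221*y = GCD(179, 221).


Tabular extended Euclidean (each row: r = 179*s + 221*t):
r=179, s=1, t=0
r=221, s=0, t=1
q=0: r=179, s=1, t=0   [179*(1) + 221*(0) = 179]
q=1: r=42, s=-1, t=1   [179*(-1) + 221*(1) = 42]
q=4: r=11, s=5, t=-4   [179*(5) + 221*(-4) = 11]
q=3: r=9, s=-16, t=13   [179*(-16) + 221*(13) = 9]
q=1: r=2, s=21, t=-17   [179*(21) + 221*(-17) = 2]
q=4: r=1, s=-100, t=81   [179*(-100) + 221*(81) = 1]
q=2: r=0, s=221, t=-179   [179*(221) + 221*(-179) = 0]
GCD = 1; from the row with r=1: x=-100, y=81
Check: 179*(-100) + 221*(81) = -17900 + 17901 = 1

GCD = 1, x = -100, y = 81


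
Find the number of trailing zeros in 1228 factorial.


floor(1228/5) = 245
floor(1228/25) = 49
floor(1228/125) = 9
floor(1228/625) = 1
Total = 304

304 trailing zeros


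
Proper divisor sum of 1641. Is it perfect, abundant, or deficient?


Proper divisors: 1, 3, 547
Sum = 1 + 3 + 547 = 551
551 < 1641 → deficient

s(1641) = 551 (deficient)


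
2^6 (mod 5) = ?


2^1 mod 5 = 2
2^2 mod 5 = 4
2^3 mod 5 = 3
2^4 mod 5 = 1
2^5 mod 5 = 2
2^6 mod 5 = 4


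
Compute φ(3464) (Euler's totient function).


3464 = 2^3 × 433
Prime factors: 2, 433
φ(3464) = 3464 × (1-1/2) × (1-1/433)
= 3464 × 1/2 × 432/433 = 1728

φ(3464) = 1728


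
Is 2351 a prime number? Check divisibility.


Check divisors up to sqrt(2351) = 48.4871
No divisors found.
2351 is prime.

Yes, 2351 is prime


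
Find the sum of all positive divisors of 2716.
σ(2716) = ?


Divisors of 2716: 1, 2, 4, 7, 14, 28, 97, 194, 388, 679, 1358, 2716
Sum = 1 + 2 + 4 + 7 + 14 + 28 + 97 + 194 + 388 + 679 + 1358 + 2716 = 5488

σ(2716) = 5488


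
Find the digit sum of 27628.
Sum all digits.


2 + 7 + 6 + 2 + 8 = 25


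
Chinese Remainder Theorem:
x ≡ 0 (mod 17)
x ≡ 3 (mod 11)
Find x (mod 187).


M = 17*11 = 187
M1 = M/17 = 11, M2 = M/11 = 17
M1^(-1) mod 17 = 14, M2^(-1) mod 11 = 2
x = 0*11*14 + 3*17*2 = 102
102 mod 187 = 102
Check: 102 mod 17 = 0 ✓, 102 mod 11 = 3 ✓

x ≡ 102 (mod 187)


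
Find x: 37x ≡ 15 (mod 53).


GCD(37, 53) = 1, unique solution
a^(-1) mod 53 = 43
x = 43 * 15 mod 53 = 9

x ≡ 9 (mod 53)


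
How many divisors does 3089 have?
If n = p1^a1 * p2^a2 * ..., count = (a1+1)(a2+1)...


3089 = 3089^1
d(3089) = (1+1) = 2

2 divisors


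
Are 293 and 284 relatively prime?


Euclidean algorithm:
293 = 1 * 284 + 9
284 = 31 * 9 + 5
9 = 1 * 5 + 4
5 = 1 * 4 + 1
4 = 4 * 1 + 0
GCD(293, 284) = 1

Yes, coprime (GCD = 1)


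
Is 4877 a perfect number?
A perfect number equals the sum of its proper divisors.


Proper divisors of 4877: 1
Sum = 1 = 1

No, 4877 is not perfect (1 ≠ 4877)


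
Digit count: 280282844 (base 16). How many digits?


280282844 in base 16 = 10B4C6DC
Number of digits = 8

8 digits (base 16)


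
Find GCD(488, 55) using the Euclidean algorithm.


488 = 8 * 55 + 48
55 = 1 * 48 + 7
48 = 6 * 7 + 6
7 = 1 * 6 + 1
6 = 6 * 1 + 0
GCD = 1


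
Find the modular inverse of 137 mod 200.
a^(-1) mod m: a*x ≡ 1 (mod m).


Use the extended Euclidean algorithm on (200, 137); each row r = 200*s + 137*t:
r=200, s=1, t=0
r=137, s=0, t=1
q=1: r=63, s=1, t=-1   [200*(1) + 137*(-1) = 63]
q=2: r=11, s=-2, t=3   [200*(-2) + 137*(3) = 11]
q=5: r=8, s=11, t=-16   [200*(11) + 137*(-16) = 8]
q=1: r=3, s=-13, t=19   [200*(-13) + 137*(19) = 3]
q=2: r=2, s=37, t=-54   [200*(37) + 137*(-54) = 2]
q=1: r=1, s=-50, t=73   [200*(-50) + 137*(73) = 1]
q=2: r=0, s=137, t=-200   [200*(137) + 137*(-200) = 0]
GCD = 1 with t = 73, so 137*(73) ≡ 1 (mod 200)
Inverse = 73 mod 200 = 73
Check: 137 * 73 = 10001 ≡ 1 (mod 200)

137^(-1) ≡ 73 (mod 200)


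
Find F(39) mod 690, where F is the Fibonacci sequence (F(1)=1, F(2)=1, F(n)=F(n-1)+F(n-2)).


F(k) mod 690 for k=1..39:
1, 1, 2, 3, 5, 8, 13, 21, 34, 55, 89, 144, 233, 377, 610, 297, 217, 514, 41, 555, 596, 461, 367, 138, 505, 643, 458, 411, 179, 590, 79, 669, 58, 37, 95, 132, 227, 359, 586
F(39) mod 690 = 586


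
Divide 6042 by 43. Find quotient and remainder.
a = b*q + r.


6042 = 43 * 140 + 22
Check: 6020 + 22 = 6042

q = 140, r = 22


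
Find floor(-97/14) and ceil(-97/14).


-97/14 = -6.9286
floor = -7
ceil = -6

floor = -7, ceil = -6


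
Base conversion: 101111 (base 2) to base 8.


101111 (base 2) = 47 (decimal)
47 (decimal) = 57 (base 8)


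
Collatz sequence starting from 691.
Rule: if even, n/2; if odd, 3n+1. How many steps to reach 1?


691 → 2074 → 1037 → 3112 → 1556 → 778 → 389 → 1168 → 584 → 292 → 146 → 73 → 220 → 110 → 55 → 166 → 83 → 250 → 125 → 376 → 188 → 94 → 47 → 142 → 71 → 214 → 107 → 322 → 161 → 484 → 242 → 121 → 364 → 182 → 91 → 274 → 137 → 412 → 206 → 103 → 310 → 155 → 466 → 233 → 700 → 350 → 175 → 526 → 263 → 790 → 395 → 1186 → 593 → 1780 → 890 → 445 → 1336 → 668 → 334 → 167 → 502 → 251 → 754 → 377 → 1132 → 566 → 283 → 850 → 425 → 1276 → 638 → 319 → 958 → 479 → 1438 → 719 → 2158 → 1079 → 3238 → 1619 → 4858 → 2429 → 7288 → 3644 → 1822 → 911 → 2734 → 1367 → 4102 → 2051 → 6154 → 3077 → 9232 → 4616 → 2308 → 1154 → 577 → 1732 → 866 → 433 → 1300 → 650 → 325 → 976 → 488 → 244 → 122 → 61 → 184 → 92 → 46 → 23 → 70 → 35 → 106 → 53 → 160 → 80 → 40 → 20 → 10 → 5 → 16 → 8 → 4 → 2 → 1
Total steps = 126

126 steps


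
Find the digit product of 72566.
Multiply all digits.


7 × 2 × 5 × 6 × 6 = 2520


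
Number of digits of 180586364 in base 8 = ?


180586364 in base 8 = 1260703574
Number of digits = 10

10 digits (base 8)


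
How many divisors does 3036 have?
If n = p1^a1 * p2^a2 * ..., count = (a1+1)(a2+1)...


3036 = 2^2 × 3^1 × 11^1 × 23^1
d(3036) = (2+1) × (1+1) × (1+1) × (1+1) = 24

24 divisors


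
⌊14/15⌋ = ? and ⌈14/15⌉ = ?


14/15 = 0.9333
floor = 0
ceil = 1

floor = 0, ceil = 1


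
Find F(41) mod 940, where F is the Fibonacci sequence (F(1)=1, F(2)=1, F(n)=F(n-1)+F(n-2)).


F(k) mod 940 for k=1..41:
1, 1, 2, 3, 5, 8, 13, 21, 34, 55, 89, 144, 233, 377, 610, 47, 657, 704, 421, 185, 606, 791, 457, 308, 765, 133, 898, 91, 49, 140, 189, 329, 518, 847, 425, 332, 757, 149, 906, 115, 81
F(41) mod 940 = 81


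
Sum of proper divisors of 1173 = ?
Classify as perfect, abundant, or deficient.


Proper divisors: 1, 3, 17, 23, 51, 69, 391
Sum = 1 + 3 + 17 + 23 + 51 + 69 + 391 = 555
555 < 1173 → deficient

s(1173) = 555 (deficient)


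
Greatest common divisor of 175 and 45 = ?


175 = 3 * 45 + 40
45 = 1 * 40 + 5
40 = 8 * 5 + 0
GCD = 5


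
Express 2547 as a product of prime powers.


2547 / 3 = 849
849 / 3 = 283
283 / 283 = 1
2547 = 3^2 × 283


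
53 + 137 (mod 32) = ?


53 + 137 = 190
190 mod 32 = 30


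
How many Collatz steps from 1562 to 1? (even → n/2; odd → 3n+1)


1562 → 781 → 2344 → 1172 → 586 → 293 → 880 → 440 → 220 → 110 → 55 → 166 → 83 → 250 → 125 → 376 → 188 → 94 → 47 → 142 → 71 → 214 → 107 → 322 → 161 → 484 → 242 → 121 → 364 → 182 → 91 → 274 → 137 → 412 → 206 → 103 → 310 → 155 → 466 → 233 → 700 → 350 → 175 → 526 → 263 → 790 → 395 → 1186 → 593 → 1780 → 890 → 445 → 1336 → 668 → 334 → 167 → 502 → 251 → 754 → 377 → 1132 → 566 → 283 → 850 → 425 → 1276 → 638 → 319 → 958 → 479 → 1438 → 719 → 2158 → 1079 → 3238 → 1619 → 4858 → 2429 → 7288 → 3644 → 1822 → 911 → 2734 → 1367 → 4102 → 2051 → 6154 → 3077 → 9232 → 4616 → 2308 → 1154 → 577 → 1732 → 866 → 433 → 1300 → 650 → 325 → 976 → 488 → 244 → 122 → 61 → 184 → 92 → 46 → 23 → 70 → 35 → 106 → 53 → 160 → 80 → 40 → 20 → 10 → 5 → 16 → 8 → 4 → 2 → 1
Total steps = 122

122 steps
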